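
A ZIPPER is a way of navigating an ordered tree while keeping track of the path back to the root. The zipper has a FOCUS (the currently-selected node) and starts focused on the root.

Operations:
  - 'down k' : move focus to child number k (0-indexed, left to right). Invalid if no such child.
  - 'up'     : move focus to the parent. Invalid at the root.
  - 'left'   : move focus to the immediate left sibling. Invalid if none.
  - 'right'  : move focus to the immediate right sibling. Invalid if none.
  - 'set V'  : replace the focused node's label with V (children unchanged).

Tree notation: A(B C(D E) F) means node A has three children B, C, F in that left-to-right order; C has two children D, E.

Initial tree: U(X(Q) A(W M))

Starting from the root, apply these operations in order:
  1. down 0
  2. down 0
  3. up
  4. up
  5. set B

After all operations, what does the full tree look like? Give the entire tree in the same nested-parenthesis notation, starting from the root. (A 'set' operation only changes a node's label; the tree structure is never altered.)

Answer: B(X(Q) A(W M))

Derivation:
Step 1 (down 0): focus=X path=0 depth=1 children=['Q'] left=[] right=['A'] parent=U
Step 2 (down 0): focus=Q path=0/0 depth=2 children=[] left=[] right=[] parent=X
Step 3 (up): focus=X path=0 depth=1 children=['Q'] left=[] right=['A'] parent=U
Step 4 (up): focus=U path=root depth=0 children=['X', 'A'] (at root)
Step 5 (set B): focus=B path=root depth=0 children=['X', 'A'] (at root)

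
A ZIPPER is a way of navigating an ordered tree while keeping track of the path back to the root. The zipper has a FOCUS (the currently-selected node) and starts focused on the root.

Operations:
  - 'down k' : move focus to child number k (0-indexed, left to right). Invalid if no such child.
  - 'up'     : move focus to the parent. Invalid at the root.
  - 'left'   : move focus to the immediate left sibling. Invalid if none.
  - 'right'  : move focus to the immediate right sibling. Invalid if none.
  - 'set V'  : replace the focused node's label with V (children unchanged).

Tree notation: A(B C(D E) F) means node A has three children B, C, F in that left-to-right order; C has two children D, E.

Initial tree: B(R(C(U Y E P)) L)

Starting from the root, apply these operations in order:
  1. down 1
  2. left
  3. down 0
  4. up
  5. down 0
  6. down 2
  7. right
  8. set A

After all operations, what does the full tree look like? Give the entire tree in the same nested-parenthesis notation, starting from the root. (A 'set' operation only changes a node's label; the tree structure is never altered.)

Answer: B(R(C(U Y E A)) L)

Derivation:
Step 1 (down 1): focus=L path=1 depth=1 children=[] left=['R'] right=[] parent=B
Step 2 (left): focus=R path=0 depth=1 children=['C'] left=[] right=['L'] parent=B
Step 3 (down 0): focus=C path=0/0 depth=2 children=['U', 'Y', 'E', 'P'] left=[] right=[] parent=R
Step 4 (up): focus=R path=0 depth=1 children=['C'] left=[] right=['L'] parent=B
Step 5 (down 0): focus=C path=0/0 depth=2 children=['U', 'Y', 'E', 'P'] left=[] right=[] parent=R
Step 6 (down 2): focus=E path=0/0/2 depth=3 children=[] left=['U', 'Y'] right=['P'] parent=C
Step 7 (right): focus=P path=0/0/3 depth=3 children=[] left=['U', 'Y', 'E'] right=[] parent=C
Step 8 (set A): focus=A path=0/0/3 depth=3 children=[] left=['U', 'Y', 'E'] right=[] parent=C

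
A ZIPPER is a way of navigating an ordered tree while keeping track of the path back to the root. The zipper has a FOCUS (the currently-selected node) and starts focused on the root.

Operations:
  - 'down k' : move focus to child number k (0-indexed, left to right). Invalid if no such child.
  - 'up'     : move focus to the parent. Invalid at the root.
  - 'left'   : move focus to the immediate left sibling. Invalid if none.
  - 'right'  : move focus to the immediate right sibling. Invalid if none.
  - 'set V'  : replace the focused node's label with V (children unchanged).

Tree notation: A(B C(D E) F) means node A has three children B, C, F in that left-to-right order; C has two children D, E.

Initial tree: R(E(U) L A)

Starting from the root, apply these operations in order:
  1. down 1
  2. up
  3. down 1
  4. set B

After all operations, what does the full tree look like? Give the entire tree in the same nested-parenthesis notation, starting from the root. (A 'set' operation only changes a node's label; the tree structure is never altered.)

Answer: R(E(U) B A)

Derivation:
Step 1 (down 1): focus=L path=1 depth=1 children=[] left=['E'] right=['A'] parent=R
Step 2 (up): focus=R path=root depth=0 children=['E', 'L', 'A'] (at root)
Step 3 (down 1): focus=L path=1 depth=1 children=[] left=['E'] right=['A'] parent=R
Step 4 (set B): focus=B path=1 depth=1 children=[] left=['E'] right=['A'] parent=R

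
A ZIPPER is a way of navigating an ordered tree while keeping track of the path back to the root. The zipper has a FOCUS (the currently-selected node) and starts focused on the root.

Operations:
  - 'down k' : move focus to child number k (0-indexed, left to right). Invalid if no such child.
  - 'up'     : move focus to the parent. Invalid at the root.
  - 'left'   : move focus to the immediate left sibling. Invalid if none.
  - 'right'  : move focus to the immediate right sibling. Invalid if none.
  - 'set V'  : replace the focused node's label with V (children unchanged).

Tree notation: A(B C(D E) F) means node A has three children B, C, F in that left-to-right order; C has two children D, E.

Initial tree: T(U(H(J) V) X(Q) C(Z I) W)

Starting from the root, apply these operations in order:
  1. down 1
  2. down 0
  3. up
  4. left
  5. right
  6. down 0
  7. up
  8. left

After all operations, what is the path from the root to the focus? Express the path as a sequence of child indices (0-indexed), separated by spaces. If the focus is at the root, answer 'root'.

Step 1 (down 1): focus=X path=1 depth=1 children=['Q'] left=['U'] right=['C', 'W'] parent=T
Step 2 (down 0): focus=Q path=1/0 depth=2 children=[] left=[] right=[] parent=X
Step 3 (up): focus=X path=1 depth=1 children=['Q'] left=['U'] right=['C', 'W'] parent=T
Step 4 (left): focus=U path=0 depth=1 children=['H', 'V'] left=[] right=['X', 'C', 'W'] parent=T
Step 5 (right): focus=X path=1 depth=1 children=['Q'] left=['U'] right=['C', 'W'] parent=T
Step 6 (down 0): focus=Q path=1/0 depth=2 children=[] left=[] right=[] parent=X
Step 7 (up): focus=X path=1 depth=1 children=['Q'] left=['U'] right=['C', 'W'] parent=T
Step 8 (left): focus=U path=0 depth=1 children=['H', 'V'] left=[] right=['X', 'C', 'W'] parent=T

Answer: 0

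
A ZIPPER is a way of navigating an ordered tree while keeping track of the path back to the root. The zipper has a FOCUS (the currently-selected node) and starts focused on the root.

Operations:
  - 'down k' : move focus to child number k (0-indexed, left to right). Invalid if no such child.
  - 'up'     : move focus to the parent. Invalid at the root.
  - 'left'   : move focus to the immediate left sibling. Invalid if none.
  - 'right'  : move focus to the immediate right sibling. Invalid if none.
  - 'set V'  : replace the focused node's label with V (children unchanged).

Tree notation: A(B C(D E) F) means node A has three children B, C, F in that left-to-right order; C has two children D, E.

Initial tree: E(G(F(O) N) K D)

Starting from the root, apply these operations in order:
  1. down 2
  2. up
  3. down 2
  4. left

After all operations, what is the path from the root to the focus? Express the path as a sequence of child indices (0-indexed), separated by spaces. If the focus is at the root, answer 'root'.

Step 1 (down 2): focus=D path=2 depth=1 children=[] left=['G', 'K'] right=[] parent=E
Step 2 (up): focus=E path=root depth=0 children=['G', 'K', 'D'] (at root)
Step 3 (down 2): focus=D path=2 depth=1 children=[] left=['G', 'K'] right=[] parent=E
Step 4 (left): focus=K path=1 depth=1 children=[] left=['G'] right=['D'] parent=E

Answer: 1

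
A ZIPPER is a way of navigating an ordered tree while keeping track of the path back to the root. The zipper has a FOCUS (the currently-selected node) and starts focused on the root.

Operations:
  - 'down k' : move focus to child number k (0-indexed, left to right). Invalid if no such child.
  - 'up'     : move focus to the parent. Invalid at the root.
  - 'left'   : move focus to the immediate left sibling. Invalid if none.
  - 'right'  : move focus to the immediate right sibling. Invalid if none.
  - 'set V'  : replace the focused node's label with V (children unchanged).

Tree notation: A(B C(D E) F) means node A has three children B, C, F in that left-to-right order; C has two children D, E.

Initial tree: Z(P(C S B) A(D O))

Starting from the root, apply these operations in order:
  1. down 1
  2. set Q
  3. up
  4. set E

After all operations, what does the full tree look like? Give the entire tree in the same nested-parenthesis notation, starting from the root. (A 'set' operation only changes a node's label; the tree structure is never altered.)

Step 1 (down 1): focus=A path=1 depth=1 children=['D', 'O'] left=['P'] right=[] parent=Z
Step 2 (set Q): focus=Q path=1 depth=1 children=['D', 'O'] left=['P'] right=[] parent=Z
Step 3 (up): focus=Z path=root depth=0 children=['P', 'Q'] (at root)
Step 4 (set E): focus=E path=root depth=0 children=['P', 'Q'] (at root)

Answer: E(P(C S B) Q(D O))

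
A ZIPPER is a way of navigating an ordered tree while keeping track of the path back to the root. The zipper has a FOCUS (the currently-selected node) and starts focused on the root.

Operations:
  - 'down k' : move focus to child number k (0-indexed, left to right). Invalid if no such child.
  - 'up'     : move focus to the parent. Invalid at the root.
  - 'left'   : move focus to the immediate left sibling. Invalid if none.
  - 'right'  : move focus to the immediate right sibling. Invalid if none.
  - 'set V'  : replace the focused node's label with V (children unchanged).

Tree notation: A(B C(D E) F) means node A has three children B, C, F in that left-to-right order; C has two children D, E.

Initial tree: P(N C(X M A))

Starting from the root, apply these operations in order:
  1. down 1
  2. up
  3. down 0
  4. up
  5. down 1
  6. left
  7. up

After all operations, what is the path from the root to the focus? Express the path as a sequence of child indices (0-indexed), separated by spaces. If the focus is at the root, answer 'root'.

Answer: root

Derivation:
Step 1 (down 1): focus=C path=1 depth=1 children=['X', 'M', 'A'] left=['N'] right=[] parent=P
Step 2 (up): focus=P path=root depth=0 children=['N', 'C'] (at root)
Step 3 (down 0): focus=N path=0 depth=1 children=[] left=[] right=['C'] parent=P
Step 4 (up): focus=P path=root depth=0 children=['N', 'C'] (at root)
Step 5 (down 1): focus=C path=1 depth=1 children=['X', 'M', 'A'] left=['N'] right=[] parent=P
Step 6 (left): focus=N path=0 depth=1 children=[] left=[] right=['C'] parent=P
Step 7 (up): focus=P path=root depth=0 children=['N', 'C'] (at root)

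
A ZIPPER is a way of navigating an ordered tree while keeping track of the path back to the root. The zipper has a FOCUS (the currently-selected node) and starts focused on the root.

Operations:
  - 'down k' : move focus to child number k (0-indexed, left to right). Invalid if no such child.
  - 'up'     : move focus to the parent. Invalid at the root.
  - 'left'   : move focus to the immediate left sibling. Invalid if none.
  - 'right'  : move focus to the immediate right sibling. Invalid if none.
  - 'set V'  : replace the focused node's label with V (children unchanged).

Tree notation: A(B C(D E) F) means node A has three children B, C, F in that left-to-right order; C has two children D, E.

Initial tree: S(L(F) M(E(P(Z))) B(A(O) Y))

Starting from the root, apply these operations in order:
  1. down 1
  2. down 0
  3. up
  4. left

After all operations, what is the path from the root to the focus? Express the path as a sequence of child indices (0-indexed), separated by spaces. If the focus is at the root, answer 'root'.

Answer: 0

Derivation:
Step 1 (down 1): focus=M path=1 depth=1 children=['E'] left=['L'] right=['B'] parent=S
Step 2 (down 0): focus=E path=1/0 depth=2 children=['P'] left=[] right=[] parent=M
Step 3 (up): focus=M path=1 depth=1 children=['E'] left=['L'] right=['B'] parent=S
Step 4 (left): focus=L path=0 depth=1 children=['F'] left=[] right=['M', 'B'] parent=S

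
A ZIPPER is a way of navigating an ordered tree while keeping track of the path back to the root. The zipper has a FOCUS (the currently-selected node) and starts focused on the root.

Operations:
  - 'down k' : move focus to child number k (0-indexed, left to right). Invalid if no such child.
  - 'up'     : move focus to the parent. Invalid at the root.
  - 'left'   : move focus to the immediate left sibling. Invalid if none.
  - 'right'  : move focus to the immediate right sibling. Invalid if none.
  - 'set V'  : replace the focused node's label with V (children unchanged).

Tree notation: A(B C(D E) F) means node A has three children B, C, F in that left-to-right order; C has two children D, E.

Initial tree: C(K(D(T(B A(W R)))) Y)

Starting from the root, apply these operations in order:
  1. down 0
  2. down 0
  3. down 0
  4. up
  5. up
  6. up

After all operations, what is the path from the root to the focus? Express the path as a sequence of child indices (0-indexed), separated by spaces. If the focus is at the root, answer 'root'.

Answer: root

Derivation:
Step 1 (down 0): focus=K path=0 depth=1 children=['D'] left=[] right=['Y'] parent=C
Step 2 (down 0): focus=D path=0/0 depth=2 children=['T'] left=[] right=[] parent=K
Step 3 (down 0): focus=T path=0/0/0 depth=3 children=['B', 'A'] left=[] right=[] parent=D
Step 4 (up): focus=D path=0/0 depth=2 children=['T'] left=[] right=[] parent=K
Step 5 (up): focus=K path=0 depth=1 children=['D'] left=[] right=['Y'] parent=C
Step 6 (up): focus=C path=root depth=0 children=['K', 'Y'] (at root)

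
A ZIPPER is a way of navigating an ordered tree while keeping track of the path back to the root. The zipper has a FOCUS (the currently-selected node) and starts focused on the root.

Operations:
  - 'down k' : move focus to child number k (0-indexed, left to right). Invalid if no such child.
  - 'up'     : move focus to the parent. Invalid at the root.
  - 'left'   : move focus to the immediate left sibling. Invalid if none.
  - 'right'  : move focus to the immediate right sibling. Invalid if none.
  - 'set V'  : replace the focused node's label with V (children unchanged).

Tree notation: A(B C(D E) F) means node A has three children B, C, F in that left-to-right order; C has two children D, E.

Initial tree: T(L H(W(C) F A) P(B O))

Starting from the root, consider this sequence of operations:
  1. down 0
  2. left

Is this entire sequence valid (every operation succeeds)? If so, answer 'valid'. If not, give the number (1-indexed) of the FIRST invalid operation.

Answer: 2

Derivation:
Step 1 (down 0): focus=L path=0 depth=1 children=[] left=[] right=['H', 'P'] parent=T
Step 2 (left): INVALID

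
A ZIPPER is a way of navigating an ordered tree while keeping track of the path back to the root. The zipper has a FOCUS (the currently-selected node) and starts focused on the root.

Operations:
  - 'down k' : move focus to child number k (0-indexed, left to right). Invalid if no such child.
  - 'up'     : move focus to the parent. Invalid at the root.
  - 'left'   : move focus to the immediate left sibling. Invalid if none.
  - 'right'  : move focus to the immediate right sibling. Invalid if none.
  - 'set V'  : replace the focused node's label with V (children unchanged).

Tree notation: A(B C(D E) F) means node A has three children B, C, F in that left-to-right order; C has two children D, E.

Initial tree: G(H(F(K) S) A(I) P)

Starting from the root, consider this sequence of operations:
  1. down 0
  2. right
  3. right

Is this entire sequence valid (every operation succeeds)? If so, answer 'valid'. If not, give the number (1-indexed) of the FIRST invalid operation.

Step 1 (down 0): focus=H path=0 depth=1 children=['F', 'S'] left=[] right=['A', 'P'] parent=G
Step 2 (right): focus=A path=1 depth=1 children=['I'] left=['H'] right=['P'] parent=G
Step 3 (right): focus=P path=2 depth=1 children=[] left=['H', 'A'] right=[] parent=G

Answer: valid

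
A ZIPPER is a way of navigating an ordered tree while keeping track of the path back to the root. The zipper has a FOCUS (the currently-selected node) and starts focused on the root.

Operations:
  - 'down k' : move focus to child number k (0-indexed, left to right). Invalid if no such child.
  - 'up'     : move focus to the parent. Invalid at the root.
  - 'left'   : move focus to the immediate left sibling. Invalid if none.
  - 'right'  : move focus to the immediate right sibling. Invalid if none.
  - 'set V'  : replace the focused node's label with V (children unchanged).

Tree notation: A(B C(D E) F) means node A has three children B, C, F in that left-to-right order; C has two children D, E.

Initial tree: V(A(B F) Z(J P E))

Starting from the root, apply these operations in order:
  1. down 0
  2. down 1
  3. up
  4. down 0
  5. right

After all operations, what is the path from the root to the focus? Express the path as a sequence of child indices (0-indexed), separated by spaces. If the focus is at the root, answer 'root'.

Answer: 0 1

Derivation:
Step 1 (down 0): focus=A path=0 depth=1 children=['B', 'F'] left=[] right=['Z'] parent=V
Step 2 (down 1): focus=F path=0/1 depth=2 children=[] left=['B'] right=[] parent=A
Step 3 (up): focus=A path=0 depth=1 children=['B', 'F'] left=[] right=['Z'] parent=V
Step 4 (down 0): focus=B path=0/0 depth=2 children=[] left=[] right=['F'] parent=A
Step 5 (right): focus=F path=0/1 depth=2 children=[] left=['B'] right=[] parent=A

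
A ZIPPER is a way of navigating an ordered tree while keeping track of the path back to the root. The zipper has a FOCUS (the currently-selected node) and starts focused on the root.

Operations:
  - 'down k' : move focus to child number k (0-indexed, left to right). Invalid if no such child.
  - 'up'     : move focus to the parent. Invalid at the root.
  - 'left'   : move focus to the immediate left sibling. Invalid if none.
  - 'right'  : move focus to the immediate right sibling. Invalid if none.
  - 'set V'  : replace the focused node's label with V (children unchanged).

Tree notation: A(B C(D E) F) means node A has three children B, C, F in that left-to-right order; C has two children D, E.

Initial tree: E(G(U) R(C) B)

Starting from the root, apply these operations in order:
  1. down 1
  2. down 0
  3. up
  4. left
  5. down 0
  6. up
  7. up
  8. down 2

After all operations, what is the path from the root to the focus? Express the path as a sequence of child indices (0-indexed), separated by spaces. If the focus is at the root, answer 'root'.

Answer: 2

Derivation:
Step 1 (down 1): focus=R path=1 depth=1 children=['C'] left=['G'] right=['B'] parent=E
Step 2 (down 0): focus=C path=1/0 depth=2 children=[] left=[] right=[] parent=R
Step 3 (up): focus=R path=1 depth=1 children=['C'] left=['G'] right=['B'] parent=E
Step 4 (left): focus=G path=0 depth=1 children=['U'] left=[] right=['R', 'B'] parent=E
Step 5 (down 0): focus=U path=0/0 depth=2 children=[] left=[] right=[] parent=G
Step 6 (up): focus=G path=0 depth=1 children=['U'] left=[] right=['R', 'B'] parent=E
Step 7 (up): focus=E path=root depth=0 children=['G', 'R', 'B'] (at root)
Step 8 (down 2): focus=B path=2 depth=1 children=[] left=['G', 'R'] right=[] parent=E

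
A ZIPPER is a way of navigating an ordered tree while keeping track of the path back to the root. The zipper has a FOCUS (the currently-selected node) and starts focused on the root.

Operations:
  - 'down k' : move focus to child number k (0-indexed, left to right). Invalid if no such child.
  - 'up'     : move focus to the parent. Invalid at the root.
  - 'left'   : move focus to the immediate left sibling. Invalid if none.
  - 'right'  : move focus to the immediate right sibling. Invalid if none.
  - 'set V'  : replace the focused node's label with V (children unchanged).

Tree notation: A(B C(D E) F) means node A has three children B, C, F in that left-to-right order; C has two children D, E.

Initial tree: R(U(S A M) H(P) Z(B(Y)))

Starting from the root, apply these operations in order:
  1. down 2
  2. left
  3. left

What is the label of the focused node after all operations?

Step 1 (down 2): focus=Z path=2 depth=1 children=['B'] left=['U', 'H'] right=[] parent=R
Step 2 (left): focus=H path=1 depth=1 children=['P'] left=['U'] right=['Z'] parent=R
Step 3 (left): focus=U path=0 depth=1 children=['S', 'A', 'M'] left=[] right=['H', 'Z'] parent=R

Answer: U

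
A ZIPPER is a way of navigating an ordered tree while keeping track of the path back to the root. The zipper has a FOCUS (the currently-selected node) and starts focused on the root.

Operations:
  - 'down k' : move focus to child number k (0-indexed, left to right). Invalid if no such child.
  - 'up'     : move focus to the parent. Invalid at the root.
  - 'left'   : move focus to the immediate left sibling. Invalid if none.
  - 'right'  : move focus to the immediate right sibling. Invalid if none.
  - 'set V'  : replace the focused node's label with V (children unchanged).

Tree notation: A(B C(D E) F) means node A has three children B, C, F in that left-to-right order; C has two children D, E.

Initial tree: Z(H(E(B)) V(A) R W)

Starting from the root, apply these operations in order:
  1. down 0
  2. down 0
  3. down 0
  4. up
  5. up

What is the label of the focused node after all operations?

Answer: H

Derivation:
Step 1 (down 0): focus=H path=0 depth=1 children=['E'] left=[] right=['V', 'R', 'W'] parent=Z
Step 2 (down 0): focus=E path=0/0 depth=2 children=['B'] left=[] right=[] parent=H
Step 3 (down 0): focus=B path=0/0/0 depth=3 children=[] left=[] right=[] parent=E
Step 4 (up): focus=E path=0/0 depth=2 children=['B'] left=[] right=[] parent=H
Step 5 (up): focus=H path=0 depth=1 children=['E'] left=[] right=['V', 'R', 'W'] parent=Z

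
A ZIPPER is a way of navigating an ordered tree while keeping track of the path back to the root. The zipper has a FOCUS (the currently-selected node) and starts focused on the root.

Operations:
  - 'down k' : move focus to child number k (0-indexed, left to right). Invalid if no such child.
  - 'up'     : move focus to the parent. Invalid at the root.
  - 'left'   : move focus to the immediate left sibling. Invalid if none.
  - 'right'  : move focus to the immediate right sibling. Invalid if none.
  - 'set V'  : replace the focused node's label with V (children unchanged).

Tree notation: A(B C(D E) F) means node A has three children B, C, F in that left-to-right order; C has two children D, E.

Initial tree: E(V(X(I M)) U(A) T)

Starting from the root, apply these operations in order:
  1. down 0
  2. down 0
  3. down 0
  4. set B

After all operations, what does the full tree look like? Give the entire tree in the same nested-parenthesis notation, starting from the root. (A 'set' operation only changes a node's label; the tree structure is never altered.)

Step 1 (down 0): focus=V path=0 depth=1 children=['X'] left=[] right=['U', 'T'] parent=E
Step 2 (down 0): focus=X path=0/0 depth=2 children=['I', 'M'] left=[] right=[] parent=V
Step 3 (down 0): focus=I path=0/0/0 depth=3 children=[] left=[] right=['M'] parent=X
Step 4 (set B): focus=B path=0/0/0 depth=3 children=[] left=[] right=['M'] parent=X

Answer: E(V(X(B M)) U(A) T)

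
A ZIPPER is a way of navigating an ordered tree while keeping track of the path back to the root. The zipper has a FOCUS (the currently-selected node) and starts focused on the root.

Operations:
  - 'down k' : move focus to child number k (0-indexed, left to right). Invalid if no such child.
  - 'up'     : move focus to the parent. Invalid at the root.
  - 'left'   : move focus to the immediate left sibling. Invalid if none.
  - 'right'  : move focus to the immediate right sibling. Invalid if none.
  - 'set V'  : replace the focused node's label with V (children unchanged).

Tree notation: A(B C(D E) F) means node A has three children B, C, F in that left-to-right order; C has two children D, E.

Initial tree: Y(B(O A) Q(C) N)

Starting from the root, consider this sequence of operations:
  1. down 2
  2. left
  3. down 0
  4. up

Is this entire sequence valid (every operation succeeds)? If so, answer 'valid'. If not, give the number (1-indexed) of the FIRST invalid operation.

Step 1 (down 2): focus=N path=2 depth=1 children=[] left=['B', 'Q'] right=[] parent=Y
Step 2 (left): focus=Q path=1 depth=1 children=['C'] left=['B'] right=['N'] parent=Y
Step 3 (down 0): focus=C path=1/0 depth=2 children=[] left=[] right=[] parent=Q
Step 4 (up): focus=Q path=1 depth=1 children=['C'] left=['B'] right=['N'] parent=Y

Answer: valid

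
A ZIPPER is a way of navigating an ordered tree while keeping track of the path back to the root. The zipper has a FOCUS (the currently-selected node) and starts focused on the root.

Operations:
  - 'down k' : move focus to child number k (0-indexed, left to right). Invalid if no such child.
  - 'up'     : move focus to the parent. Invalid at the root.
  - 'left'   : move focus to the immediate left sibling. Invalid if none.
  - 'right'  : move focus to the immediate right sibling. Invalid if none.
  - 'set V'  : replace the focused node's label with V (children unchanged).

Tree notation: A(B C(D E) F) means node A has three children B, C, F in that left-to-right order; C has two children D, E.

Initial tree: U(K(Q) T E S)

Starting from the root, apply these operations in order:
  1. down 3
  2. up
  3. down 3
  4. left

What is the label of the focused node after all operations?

Step 1 (down 3): focus=S path=3 depth=1 children=[] left=['K', 'T', 'E'] right=[] parent=U
Step 2 (up): focus=U path=root depth=0 children=['K', 'T', 'E', 'S'] (at root)
Step 3 (down 3): focus=S path=3 depth=1 children=[] left=['K', 'T', 'E'] right=[] parent=U
Step 4 (left): focus=E path=2 depth=1 children=[] left=['K', 'T'] right=['S'] parent=U

Answer: E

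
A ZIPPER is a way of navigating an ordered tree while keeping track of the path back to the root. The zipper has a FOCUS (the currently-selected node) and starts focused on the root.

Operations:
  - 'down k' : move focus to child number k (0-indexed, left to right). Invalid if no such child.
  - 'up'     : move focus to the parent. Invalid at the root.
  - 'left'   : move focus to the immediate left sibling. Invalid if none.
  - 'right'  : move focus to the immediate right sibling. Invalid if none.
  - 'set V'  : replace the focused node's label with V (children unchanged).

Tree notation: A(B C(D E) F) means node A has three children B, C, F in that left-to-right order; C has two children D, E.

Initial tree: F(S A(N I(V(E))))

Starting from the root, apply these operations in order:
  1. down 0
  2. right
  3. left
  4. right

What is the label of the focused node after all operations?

Step 1 (down 0): focus=S path=0 depth=1 children=[] left=[] right=['A'] parent=F
Step 2 (right): focus=A path=1 depth=1 children=['N', 'I'] left=['S'] right=[] parent=F
Step 3 (left): focus=S path=0 depth=1 children=[] left=[] right=['A'] parent=F
Step 4 (right): focus=A path=1 depth=1 children=['N', 'I'] left=['S'] right=[] parent=F

Answer: A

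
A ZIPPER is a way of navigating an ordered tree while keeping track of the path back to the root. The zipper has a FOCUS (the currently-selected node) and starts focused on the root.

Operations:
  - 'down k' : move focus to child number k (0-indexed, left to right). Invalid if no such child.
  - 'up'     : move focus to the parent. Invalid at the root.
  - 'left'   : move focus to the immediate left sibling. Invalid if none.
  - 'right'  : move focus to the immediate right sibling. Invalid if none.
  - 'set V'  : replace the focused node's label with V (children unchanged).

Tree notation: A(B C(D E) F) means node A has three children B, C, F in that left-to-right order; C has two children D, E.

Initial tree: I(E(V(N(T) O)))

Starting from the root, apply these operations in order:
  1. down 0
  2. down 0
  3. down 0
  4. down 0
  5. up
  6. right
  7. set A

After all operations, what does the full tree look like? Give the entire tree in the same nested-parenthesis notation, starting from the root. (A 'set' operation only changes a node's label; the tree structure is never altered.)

Answer: I(E(V(N(T) A)))

Derivation:
Step 1 (down 0): focus=E path=0 depth=1 children=['V'] left=[] right=[] parent=I
Step 2 (down 0): focus=V path=0/0 depth=2 children=['N', 'O'] left=[] right=[] parent=E
Step 3 (down 0): focus=N path=0/0/0 depth=3 children=['T'] left=[] right=['O'] parent=V
Step 4 (down 0): focus=T path=0/0/0/0 depth=4 children=[] left=[] right=[] parent=N
Step 5 (up): focus=N path=0/0/0 depth=3 children=['T'] left=[] right=['O'] parent=V
Step 6 (right): focus=O path=0/0/1 depth=3 children=[] left=['N'] right=[] parent=V
Step 7 (set A): focus=A path=0/0/1 depth=3 children=[] left=['N'] right=[] parent=V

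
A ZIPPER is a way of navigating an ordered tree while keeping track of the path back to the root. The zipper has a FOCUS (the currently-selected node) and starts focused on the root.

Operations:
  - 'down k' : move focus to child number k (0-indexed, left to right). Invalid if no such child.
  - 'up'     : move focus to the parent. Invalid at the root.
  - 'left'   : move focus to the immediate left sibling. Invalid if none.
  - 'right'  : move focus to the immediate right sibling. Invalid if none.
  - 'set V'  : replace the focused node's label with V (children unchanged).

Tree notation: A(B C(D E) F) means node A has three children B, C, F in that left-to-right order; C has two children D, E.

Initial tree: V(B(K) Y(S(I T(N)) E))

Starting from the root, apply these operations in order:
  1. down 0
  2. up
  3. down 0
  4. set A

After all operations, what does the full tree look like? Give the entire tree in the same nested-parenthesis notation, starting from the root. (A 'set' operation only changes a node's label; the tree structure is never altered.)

Answer: V(A(K) Y(S(I T(N)) E))

Derivation:
Step 1 (down 0): focus=B path=0 depth=1 children=['K'] left=[] right=['Y'] parent=V
Step 2 (up): focus=V path=root depth=0 children=['B', 'Y'] (at root)
Step 3 (down 0): focus=B path=0 depth=1 children=['K'] left=[] right=['Y'] parent=V
Step 4 (set A): focus=A path=0 depth=1 children=['K'] left=[] right=['Y'] parent=V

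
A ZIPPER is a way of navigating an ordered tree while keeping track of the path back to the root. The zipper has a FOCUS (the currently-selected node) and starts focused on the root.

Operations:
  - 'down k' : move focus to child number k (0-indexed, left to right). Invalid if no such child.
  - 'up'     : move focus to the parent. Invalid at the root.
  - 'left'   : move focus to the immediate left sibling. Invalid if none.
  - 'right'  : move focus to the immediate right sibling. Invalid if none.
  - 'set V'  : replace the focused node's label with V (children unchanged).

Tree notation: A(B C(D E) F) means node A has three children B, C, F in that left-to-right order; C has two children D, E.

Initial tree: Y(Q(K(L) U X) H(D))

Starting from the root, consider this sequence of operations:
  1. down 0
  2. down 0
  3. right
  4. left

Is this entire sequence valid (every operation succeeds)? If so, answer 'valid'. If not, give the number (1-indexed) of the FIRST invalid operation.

Step 1 (down 0): focus=Q path=0 depth=1 children=['K', 'U', 'X'] left=[] right=['H'] parent=Y
Step 2 (down 0): focus=K path=0/0 depth=2 children=['L'] left=[] right=['U', 'X'] parent=Q
Step 3 (right): focus=U path=0/1 depth=2 children=[] left=['K'] right=['X'] parent=Q
Step 4 (left): focus=K path=0/0 depth=2 children=['L'] left=[] right=['U', 'X'] parent=Q

Answer: valid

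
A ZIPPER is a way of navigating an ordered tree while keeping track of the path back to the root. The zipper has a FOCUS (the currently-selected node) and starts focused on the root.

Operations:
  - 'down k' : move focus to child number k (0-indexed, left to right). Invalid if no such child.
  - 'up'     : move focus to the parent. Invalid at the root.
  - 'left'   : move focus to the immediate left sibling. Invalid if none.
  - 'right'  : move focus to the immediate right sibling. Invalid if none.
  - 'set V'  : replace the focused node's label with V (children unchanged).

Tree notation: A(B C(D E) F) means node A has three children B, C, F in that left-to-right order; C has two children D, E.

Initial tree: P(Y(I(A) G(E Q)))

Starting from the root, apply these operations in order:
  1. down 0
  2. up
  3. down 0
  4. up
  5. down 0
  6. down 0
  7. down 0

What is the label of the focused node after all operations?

Answer: A

Derivation:
Step 1 (down 0): focus=Y path=0 depth=1 children=['I', 'G'] left=[] right=[] parent=P
Step 2 (up): focus=P path=root depth=0 children=['Y'] (at root)
Step 3 (down 0): focus=Y path=0 depth=1 children=['I', 'G'] left=[] right=[] parent=P
Step 4 (up): focus=P path=root depth=0 children=['Y'] (at root)
Step 5 (down 0): focus=Y path=0 depth=1 children=['I', 'G'] left=[] right=[] parent=P
Step 6 (down 0): focus=I path=0/0 depth=2 children=['A'] left=[] right=['G'] parent=Y
Step 7 (down 0): focus=A path=0/0/0 depth=3 children=[] left=[] right=[] parent=I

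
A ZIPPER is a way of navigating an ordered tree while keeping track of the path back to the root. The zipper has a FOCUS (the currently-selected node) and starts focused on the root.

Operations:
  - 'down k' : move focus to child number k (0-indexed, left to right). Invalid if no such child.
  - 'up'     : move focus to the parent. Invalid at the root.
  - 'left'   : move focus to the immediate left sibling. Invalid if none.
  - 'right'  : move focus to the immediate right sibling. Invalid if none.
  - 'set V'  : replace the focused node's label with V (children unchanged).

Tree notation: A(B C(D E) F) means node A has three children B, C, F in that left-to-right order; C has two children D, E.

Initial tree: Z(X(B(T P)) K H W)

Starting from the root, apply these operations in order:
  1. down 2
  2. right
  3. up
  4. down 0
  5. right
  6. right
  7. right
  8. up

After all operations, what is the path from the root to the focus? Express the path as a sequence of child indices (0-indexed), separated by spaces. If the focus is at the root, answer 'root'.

Answer: root

Derivation:
Step 1 (down 2): focus=H path=2 depth=1 children=[] left=['X', 'K'] right=['W'] parent=Z
Step 2 (right): focus=W path=3 depth=1 children=[] left=['X', 'K', 'H'] right=[] parent=Z
Step 3 (up): focus=Z path=root depth=0 children=['X', 'K', 'H', 'W'] (at root)
Step 4 (down 0): focus=X path=0 depth=1 children=['B'] left=[] right=['K', 'H', 'W'] parent=Z
Step 5 (right): focus=K path=1 depth=1 children=[] left=['X'] right=['H', 'W'] parent=Z
Step 6 (right): focus=H path=2 depth=1 children=[] left=['X', 'K'] right=['W'] parent=Z
Step 7 (right): focus=W path=3 depth=1 children=[] left=['X', 'K', 'H'] right=[] parent=Z
Step 8 (up): focus=Z path=root depth=0 children=['X', 'K', 'H', 'W'] (at root)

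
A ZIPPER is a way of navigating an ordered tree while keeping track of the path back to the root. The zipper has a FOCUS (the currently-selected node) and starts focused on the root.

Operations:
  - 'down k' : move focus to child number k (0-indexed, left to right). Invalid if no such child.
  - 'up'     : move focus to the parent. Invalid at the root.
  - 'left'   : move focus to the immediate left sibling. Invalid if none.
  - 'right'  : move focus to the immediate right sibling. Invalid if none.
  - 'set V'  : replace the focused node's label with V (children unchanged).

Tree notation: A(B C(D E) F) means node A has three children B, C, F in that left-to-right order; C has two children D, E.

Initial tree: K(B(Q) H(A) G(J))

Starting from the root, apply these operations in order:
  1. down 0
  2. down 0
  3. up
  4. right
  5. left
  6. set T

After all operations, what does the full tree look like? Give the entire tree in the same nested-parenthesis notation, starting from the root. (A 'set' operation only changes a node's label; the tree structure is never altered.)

Answer: K(T(Q) H(A) G(J))

Derivation:
Step 1 (down 0): focus=B path=0 depth=1 children=['Q'] left=[] right=['H', 'G'] parent=K
Step 2 (down 0): focus=Q path=0/0 depth=2 children=[] left=[] right=[] parent=B
Step 3 (up): focus=B path=0 depth=1 children=['Q'] left=[] right=['H', 'G'] parent=K
Step 4 (right): focus=H path=1 depth=1 children=['A'] left=['B'] right=['G'] parent=K
Step 5 (left): focus=B path=0 depth=1 children=['Q'] left=[] right=['H', 'G'] parent=K
Step 6 (set T): focus=T path=0 depth=1 children=['Q'] left=[] right=['H', 'G'] parent=K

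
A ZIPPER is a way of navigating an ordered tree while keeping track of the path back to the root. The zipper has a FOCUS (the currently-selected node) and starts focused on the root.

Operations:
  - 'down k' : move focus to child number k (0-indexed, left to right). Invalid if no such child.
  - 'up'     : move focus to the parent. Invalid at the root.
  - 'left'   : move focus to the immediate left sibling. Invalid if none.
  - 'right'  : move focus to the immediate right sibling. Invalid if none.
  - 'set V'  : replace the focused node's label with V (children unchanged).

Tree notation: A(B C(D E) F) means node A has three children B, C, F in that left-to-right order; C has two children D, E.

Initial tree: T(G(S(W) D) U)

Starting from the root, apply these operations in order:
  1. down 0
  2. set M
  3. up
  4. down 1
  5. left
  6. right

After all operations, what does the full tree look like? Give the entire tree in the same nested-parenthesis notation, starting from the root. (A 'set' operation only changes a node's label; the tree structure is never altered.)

Answer: T(M(S(W) D) U)

Derivation:
Step 1 (down 0): focus=G path=0 depth=1 children=['S', 'D'] left=[] right=['U'] parent=T
Step 2 (set M): focus=M path=0 depth=1 children=['S', 'D'] left=[] right=['U'] parent=T
Step 3 (up): focus=T path=root depth=0 children=['M', 'U'] (at root)
Step 4 (down 1): focus=U path=1 depth=1 children=[] left=['M'] right=[] parent=T
Step 5 (left): focus=M path=0 depth=1 children=['S', 'D'] left=[] right=['U'] parent=T
Step 6 (right): focus=U path=1 depth=1 children=[] left=['M'] right=[] parent=T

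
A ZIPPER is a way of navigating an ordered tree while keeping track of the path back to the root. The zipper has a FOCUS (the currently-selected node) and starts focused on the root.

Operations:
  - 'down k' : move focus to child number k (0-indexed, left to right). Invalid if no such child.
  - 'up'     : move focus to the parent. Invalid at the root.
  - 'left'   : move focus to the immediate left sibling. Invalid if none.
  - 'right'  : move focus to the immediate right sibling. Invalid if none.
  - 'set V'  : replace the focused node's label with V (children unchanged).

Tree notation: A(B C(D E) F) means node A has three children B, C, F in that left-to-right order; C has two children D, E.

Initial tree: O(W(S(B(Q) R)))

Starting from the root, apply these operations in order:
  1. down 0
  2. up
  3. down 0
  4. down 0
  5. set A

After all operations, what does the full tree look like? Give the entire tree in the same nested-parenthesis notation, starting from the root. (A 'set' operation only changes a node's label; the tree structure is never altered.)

Answer: O(W(A(B(Q) R)))

Derivation:
Step 1 (down 0): focus=W path=0 depth=1 children=['S'] left=[] right=[] parent=O
Step 2 (up): focus=O path=root depth=0 children=['W'] (at root)
Step 3 (down 0): focus=W path=0 depth=1 children=['S'] left=[] right=[] parent=O
Step 4 (down 0): focus=S path=0/0 depth=2 children=['B', 'R'] left=[] right=[] parent=W
Step 5 (set A): focus=A path=0/0 depth=2 children=['B', 'R'] left=[] right=[] parent=W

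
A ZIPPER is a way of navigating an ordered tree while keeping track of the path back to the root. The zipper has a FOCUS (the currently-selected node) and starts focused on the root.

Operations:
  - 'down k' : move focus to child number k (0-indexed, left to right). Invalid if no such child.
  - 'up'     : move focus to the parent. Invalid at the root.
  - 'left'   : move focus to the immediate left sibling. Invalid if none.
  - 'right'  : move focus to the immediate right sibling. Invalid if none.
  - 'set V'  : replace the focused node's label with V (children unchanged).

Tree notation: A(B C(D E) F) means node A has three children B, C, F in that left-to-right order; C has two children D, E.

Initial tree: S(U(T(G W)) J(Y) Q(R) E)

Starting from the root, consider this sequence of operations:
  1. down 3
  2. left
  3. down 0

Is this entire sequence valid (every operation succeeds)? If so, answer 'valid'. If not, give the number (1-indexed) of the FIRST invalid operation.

Step 1 (down 3): focus=E path=3 depth=1 children=[] left=['U', 'J', 'Q'] right=[] parent=S
Step 2 (left): focus=Q path=2 depth=1 children=['R'] left=['U', 'J'] right=['E'] parent=S
Step 3 (down 0): focus=R path=2/0 depth=2 children=[] left=[] right=[] parent=Q

Answer: valid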